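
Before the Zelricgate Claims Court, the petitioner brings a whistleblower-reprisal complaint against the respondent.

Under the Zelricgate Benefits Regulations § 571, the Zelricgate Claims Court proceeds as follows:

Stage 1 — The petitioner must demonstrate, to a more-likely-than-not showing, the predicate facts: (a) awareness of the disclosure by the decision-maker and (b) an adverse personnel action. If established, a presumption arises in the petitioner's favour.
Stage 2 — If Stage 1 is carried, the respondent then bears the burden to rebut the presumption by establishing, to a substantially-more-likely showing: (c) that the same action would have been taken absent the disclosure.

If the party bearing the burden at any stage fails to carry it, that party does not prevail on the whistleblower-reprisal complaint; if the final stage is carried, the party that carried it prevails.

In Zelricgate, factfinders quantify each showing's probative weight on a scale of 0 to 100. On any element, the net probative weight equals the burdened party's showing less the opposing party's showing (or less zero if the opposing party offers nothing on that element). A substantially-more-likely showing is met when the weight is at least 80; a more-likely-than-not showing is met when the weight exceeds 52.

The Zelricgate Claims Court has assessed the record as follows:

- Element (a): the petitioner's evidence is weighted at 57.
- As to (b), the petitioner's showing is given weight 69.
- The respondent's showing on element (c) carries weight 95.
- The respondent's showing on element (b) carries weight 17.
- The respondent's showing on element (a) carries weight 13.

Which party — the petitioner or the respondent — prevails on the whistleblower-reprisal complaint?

At Stage 1 the petitioner must meet a more-likely-than-not showing (weight exceeds 52): on (a) the weight is 57 less the opposing 13 gives net 44, which does not exceed 52, so (a) does not meet the standard; on (b) the weight is 69 less the opposing 17 gives net 52, ≤ 52, so (b) does not meet the standard.
  Stage 1 not carried; the petitioner fails its burden.
So the respondent prevails.

respondent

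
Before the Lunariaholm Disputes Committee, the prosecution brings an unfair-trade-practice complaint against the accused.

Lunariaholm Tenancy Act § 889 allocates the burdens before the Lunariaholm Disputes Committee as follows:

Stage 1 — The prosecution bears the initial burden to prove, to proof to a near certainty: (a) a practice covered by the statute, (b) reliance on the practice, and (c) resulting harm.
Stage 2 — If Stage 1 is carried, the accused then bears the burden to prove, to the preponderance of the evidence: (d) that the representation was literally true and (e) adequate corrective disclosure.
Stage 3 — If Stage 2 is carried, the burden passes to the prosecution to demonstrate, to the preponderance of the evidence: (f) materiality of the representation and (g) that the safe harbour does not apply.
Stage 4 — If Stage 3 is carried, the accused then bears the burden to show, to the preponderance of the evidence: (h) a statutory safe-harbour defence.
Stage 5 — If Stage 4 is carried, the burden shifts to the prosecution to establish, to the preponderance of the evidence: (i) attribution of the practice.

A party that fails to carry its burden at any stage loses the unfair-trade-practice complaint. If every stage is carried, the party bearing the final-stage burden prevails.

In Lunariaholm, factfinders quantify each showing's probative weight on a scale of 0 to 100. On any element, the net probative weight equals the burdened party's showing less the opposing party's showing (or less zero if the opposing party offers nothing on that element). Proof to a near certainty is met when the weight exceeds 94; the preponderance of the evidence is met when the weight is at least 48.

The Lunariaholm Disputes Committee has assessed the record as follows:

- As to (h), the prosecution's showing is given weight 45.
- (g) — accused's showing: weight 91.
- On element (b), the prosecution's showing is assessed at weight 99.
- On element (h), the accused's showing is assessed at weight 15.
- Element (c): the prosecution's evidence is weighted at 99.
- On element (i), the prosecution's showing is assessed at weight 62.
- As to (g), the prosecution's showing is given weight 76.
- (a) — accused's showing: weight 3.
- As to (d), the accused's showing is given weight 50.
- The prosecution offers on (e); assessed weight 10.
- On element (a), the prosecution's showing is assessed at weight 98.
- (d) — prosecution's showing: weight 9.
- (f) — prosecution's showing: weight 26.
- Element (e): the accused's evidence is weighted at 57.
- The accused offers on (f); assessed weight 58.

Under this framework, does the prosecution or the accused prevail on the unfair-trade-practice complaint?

At Stage 1 the prosecution must meet proof to a near certainty (weight exceeds 94): on (a) the weight is 98 less the opposing 3 gives net 95, which does exceed 94, so (a) meets the standard; on (b) the weight is 99, > 94, so (b) meets the standard; on (c) the weight is 99, > 94, so (c) meets the standard.
  All elements met. The burden passes to the accused.
At Stage 2 the accused must meet the preponderance of the evidence (weight is at least 48): on (d) the weight is 50 less the opposing 9 gives net 41, which does not reach 48, so (d) does not meet the standard; on (e) the weight is 57 less the opposing 10 gives net 47, < 48, so (e) does not meet the standard.
  Not every element is met, so the accused fails to carry Stage 2.
The analysis ends at Stage 2; the prosecution prevails.

prosecution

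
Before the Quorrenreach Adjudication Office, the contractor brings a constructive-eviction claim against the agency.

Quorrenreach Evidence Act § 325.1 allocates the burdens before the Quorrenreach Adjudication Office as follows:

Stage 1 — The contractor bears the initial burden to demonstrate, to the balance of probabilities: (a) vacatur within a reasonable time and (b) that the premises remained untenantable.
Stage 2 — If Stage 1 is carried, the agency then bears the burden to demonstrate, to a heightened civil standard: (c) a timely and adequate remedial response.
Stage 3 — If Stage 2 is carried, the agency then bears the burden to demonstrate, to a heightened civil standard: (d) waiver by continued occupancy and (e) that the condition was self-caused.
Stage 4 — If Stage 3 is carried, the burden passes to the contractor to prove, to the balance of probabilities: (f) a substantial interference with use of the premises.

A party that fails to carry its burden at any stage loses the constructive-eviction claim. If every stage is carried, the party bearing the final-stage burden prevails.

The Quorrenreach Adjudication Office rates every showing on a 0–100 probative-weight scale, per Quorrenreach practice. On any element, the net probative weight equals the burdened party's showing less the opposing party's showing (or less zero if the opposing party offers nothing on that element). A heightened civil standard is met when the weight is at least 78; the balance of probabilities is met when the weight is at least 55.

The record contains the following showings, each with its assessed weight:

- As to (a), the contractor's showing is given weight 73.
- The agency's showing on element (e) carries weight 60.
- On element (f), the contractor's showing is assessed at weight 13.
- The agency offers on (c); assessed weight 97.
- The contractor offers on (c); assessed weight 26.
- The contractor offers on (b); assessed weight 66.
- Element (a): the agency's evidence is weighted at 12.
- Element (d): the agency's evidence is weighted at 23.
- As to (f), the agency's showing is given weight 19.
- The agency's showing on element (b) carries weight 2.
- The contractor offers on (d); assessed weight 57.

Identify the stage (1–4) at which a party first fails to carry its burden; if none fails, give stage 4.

At Stage 1 the contractor must meet the balance of probabilities (weight is at least 55): on (a) the weight is 73 less the opposing 12 gives net 61, ≥ 55, so (a) meets the standard; on (b) the weight is 66 less the opposing 2 gives net 64, which does reach 55, so (b) meets the standard.
  The contractor carries Stage 1; the agency now bears the burden.
At Stage 2 the agency must meet a heightened civil standard (weight is at least 78): on (c) the weight is 97 less the opposing 26 gives net 71, < 78, so (c) does not meet the standard.
  Stage 2 not carried; the agency fails its burden.
The analysis ends at Stage 2; the contractor prevails.

stage 2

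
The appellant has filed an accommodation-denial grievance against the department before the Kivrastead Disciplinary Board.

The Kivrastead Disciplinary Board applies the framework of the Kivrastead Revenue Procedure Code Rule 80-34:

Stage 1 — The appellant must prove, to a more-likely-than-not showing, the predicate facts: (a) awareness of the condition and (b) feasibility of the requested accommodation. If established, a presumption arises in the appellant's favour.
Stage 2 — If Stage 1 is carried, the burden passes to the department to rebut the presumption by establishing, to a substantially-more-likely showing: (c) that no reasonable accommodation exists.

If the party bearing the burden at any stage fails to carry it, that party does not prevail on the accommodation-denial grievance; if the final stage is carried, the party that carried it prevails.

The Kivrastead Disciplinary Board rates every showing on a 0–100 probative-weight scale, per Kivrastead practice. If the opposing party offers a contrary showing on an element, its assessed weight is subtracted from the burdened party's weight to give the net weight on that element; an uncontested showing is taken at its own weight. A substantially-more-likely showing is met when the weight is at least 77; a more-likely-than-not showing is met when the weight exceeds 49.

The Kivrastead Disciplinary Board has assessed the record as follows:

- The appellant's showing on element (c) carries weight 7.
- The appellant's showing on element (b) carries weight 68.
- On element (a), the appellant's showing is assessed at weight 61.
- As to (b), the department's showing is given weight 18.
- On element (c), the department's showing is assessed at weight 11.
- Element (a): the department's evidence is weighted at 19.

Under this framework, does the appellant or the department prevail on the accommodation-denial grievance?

Stage 1 — burden on appellant; standard: a more-likely-than-not showing (weight exceeds 49).
    (a): 61 − 19 = 42 ≤ 49 [not met]
    (b): 68 − 18 = 50 > 49 [met]
  The appellant does not carry Stage 1.
So the department prevails.

department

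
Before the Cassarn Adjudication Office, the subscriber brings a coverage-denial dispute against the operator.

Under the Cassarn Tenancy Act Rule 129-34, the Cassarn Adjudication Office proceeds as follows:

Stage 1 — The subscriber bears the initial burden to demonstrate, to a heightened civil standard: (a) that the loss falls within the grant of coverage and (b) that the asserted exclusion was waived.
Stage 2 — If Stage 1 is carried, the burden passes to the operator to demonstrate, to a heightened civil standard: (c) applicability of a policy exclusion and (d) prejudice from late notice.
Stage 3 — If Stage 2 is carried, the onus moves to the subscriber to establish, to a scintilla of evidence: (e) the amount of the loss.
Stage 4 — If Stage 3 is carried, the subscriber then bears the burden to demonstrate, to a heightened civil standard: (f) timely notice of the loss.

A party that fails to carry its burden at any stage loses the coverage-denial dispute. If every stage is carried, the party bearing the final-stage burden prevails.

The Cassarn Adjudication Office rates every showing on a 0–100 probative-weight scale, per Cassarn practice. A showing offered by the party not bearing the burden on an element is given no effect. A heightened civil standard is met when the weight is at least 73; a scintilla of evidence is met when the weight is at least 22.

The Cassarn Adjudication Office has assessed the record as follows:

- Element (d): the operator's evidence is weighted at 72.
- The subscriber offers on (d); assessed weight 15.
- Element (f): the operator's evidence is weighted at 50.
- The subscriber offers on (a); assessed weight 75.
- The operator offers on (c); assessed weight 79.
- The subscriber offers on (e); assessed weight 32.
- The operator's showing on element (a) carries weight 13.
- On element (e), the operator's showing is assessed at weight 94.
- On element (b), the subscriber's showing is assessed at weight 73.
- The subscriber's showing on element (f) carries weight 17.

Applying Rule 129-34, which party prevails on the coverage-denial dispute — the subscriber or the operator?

subscriber

At Stage 1 the subscriber must meet a heightened civil standard (weight is at least 73): on (a) the weight is 75 (the operator's 13 is given no effect), which does reach 73, so (a) meets the standard; on (b) the weight is 73, ≥ 73, so (b) meets the standard.
  Stage 1 is satisfied; the onus moves to the operator.
At Stage 2 the operator must meet a heightened civil standard (weight is at least 73): on (c) the weight is 79, which does reach 73, so (c) meets the standard; on (d) the weight is 72 (the subscriber's 15 is given no effect), < 73, so (d) does not meet the standard.
  The operator does not carry Stage 2.
The subscriber prevails.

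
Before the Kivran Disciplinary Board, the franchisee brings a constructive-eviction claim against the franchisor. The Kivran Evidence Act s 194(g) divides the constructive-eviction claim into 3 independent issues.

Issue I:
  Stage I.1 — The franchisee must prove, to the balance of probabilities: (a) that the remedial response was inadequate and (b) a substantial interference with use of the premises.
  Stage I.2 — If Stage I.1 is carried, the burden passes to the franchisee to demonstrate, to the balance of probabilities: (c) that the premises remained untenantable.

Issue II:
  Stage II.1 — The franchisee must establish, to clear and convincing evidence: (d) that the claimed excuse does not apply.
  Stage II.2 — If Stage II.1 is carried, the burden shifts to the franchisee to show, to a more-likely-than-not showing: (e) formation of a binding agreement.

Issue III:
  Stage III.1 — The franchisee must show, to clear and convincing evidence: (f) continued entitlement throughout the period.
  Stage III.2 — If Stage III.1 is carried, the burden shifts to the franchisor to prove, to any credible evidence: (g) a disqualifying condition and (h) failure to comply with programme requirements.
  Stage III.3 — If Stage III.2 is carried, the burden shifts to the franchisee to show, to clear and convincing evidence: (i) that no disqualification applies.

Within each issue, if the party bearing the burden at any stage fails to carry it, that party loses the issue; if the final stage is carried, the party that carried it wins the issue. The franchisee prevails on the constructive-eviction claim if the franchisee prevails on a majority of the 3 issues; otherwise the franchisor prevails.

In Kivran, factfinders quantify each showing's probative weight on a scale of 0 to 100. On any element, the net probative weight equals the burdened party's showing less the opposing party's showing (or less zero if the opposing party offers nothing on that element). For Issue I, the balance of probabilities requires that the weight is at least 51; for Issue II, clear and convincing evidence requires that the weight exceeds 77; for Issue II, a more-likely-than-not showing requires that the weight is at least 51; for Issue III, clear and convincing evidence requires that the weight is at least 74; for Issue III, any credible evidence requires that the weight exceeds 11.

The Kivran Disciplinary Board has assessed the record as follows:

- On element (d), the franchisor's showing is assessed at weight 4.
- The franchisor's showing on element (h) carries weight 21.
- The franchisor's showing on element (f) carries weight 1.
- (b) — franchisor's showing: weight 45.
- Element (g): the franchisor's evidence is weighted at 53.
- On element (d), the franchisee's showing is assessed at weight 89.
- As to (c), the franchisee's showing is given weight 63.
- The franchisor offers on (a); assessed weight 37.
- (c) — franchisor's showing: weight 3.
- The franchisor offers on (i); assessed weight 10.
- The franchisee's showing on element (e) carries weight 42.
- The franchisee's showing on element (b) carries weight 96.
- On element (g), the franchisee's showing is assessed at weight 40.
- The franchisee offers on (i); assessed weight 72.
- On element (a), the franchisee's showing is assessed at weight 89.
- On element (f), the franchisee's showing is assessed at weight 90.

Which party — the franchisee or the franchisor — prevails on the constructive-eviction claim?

franchisor

— Issue I —
At Stage I.1 the franchisee must meet the balance of probabilities (weight is at least 51): on (a) the weight is 89 less the opposing 37 gives net 52, ≥ 51, so (a) meets the standard; on (b) the weight is 96 less the opposing 45 gives net 51, ≥ 51, so (b) meets the standard.
  Stage I.1 carried; the burden remains with the franchisee.
At Stage I.2 the franchisee must meet the balance of probabilities (weight is at least 51): on (c) the weight is 63 less the opposing 3 gives net 60, which does reach 51, so (c) meets the standard.
  Stage I.2 carried; the final stage is satisfied.
With every stage satisfied, the franchisee prevails on this issue.
— Issue II —
At Stage II.1 the franchisee must meet clear and convincing evidence (weight exceeds 77): on (d) the weight is 89 less the opposing 4 gives net 85, > 77, so (d) meets the standard.
  All elements met. The franchisee retains the burden for Stage II.2.
At Stage II.2 the franchisee must meet a more-likely-than-not showing (weight is at least 51): on (e) the weight is 42, < 51, so (e) does not meet the standard.
  The franchisee does not carry Stage II.2.
So the franchisor prevails on this issue.
— Issue III —
Stage III.1 — burden on franchisee; standard: clear and convincing evidence (weight is at least 74).
    (f): 90 − 1 = 89 ≥ 74 [met]
  Stage III.1 carried; the burden shifts to the franchisor.
Stage III.2 — burden on franchisor; standard: any credible evidence (weight exceeds 11).
    (g): 53 − 40 = 13 > 11 [met]
    (h): 21 > 11 [met]
  Stage III.2 is satisfied; the onus moves to the franchisee.
Stage III.3 — burden on franchisee; standard: clear and convincing evidence (weight is at least 74).
    (i): 72 − 10 = 62 < 74 [not met]
  The franchisee does not carry Stage III.3.
The franchisor prevails on this issue.
Per-issue: Issue I → franchisee; Issue II → franchisor; Issue III → franchisor. The franchisee must prevail on a majority of issues; overall, the franchisor prevails.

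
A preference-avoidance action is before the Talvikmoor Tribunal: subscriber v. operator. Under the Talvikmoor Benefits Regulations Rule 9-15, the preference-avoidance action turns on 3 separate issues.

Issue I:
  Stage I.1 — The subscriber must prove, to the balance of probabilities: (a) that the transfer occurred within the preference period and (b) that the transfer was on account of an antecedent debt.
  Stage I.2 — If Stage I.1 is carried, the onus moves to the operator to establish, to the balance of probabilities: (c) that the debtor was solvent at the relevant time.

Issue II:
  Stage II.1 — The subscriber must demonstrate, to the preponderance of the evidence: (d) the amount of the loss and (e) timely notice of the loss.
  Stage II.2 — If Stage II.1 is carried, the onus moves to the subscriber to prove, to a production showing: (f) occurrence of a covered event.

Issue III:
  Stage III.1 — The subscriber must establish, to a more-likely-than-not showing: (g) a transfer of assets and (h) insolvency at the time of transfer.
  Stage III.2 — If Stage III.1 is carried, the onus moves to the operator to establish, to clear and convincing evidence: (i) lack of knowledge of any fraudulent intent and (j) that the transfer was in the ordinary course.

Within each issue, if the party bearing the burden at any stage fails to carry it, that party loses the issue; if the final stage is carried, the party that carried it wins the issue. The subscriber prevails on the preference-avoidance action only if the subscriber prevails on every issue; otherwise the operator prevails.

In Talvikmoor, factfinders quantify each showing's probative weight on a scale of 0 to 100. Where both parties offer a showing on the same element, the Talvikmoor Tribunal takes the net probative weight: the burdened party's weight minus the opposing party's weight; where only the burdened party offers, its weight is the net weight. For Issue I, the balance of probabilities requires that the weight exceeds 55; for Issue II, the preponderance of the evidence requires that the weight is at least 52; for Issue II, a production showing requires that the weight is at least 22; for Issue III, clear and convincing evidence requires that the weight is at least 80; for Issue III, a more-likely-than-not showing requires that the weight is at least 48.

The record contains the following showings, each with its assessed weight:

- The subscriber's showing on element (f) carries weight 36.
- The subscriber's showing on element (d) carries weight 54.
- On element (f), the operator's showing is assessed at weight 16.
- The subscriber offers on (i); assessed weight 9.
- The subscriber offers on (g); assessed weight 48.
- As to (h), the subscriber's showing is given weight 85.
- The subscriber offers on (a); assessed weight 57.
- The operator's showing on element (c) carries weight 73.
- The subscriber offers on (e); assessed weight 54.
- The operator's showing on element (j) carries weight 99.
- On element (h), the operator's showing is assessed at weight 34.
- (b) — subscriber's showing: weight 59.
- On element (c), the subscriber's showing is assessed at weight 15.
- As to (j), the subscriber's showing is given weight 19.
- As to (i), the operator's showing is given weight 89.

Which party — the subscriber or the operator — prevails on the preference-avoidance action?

operator

— Issue I —
At Stage I.1 the subscriber must meet the balance of probabilities (weight exceeds 55): on (a) the weight is 57, which does exceed 55, so (a) meets the standard; on (b) the weight is 59, > 55, so (b) meets the standard.
  The subscriber carries Stage I.1; the operator now bears the burden.
At Stage I.2 the operator must meet the balance of probabilities (weight exceeds 55): on (c) the weight is 73 less the opposing 15 gives net 58, > 55, so (c) meets the standard.
  Stage I.2 carried; the final stage is satisfied.
With every stage satisfied, the operator prevails on this issue.
— Issue II —
At Stage II.1 the subscriber must meet the preponderance of the evidence (weight is at least 52): on (d) the weight is 54, ≥ 52, so (d) meets the standard; on (e) the weight is 54, which does reach 52, so (e) meets the standard.
  All elements met. The subscriber retains the burden for Stage II.2.
At Stage II.2 the subscriber must meet a production showing (weight is at least 22): on (f) the weight is 36 less the opposing 16 gives net 20, < 22, so (f) does not meet the standard.
  Stage II.2 not carried; the subscriber fails its burden.
So the operator prevails on this issue.
— Issue III —
Stage III.1 — burden on subscriber; standard: a more-likely-than-not showing (weight is at least 48).
    (g): 48 ≥ 48 [met]
    (h): 85 − 34 = 51 ≥ 48 [met]
  The subscriber carries Stage III.1; the operator now bears the burden.
Stage III.2 — burden on operator; standard: clear and convincing evidence (weight is at least 80).
    (i): 89 − 9 = 80 ≥ 80 [met]
    (j): 99 − 19 = 80 ≥ 80 [met]
  Stage III.2 carried; the final stage is satisfied.
With every stage satisfied, the operator prevails on this issue.
Per-issue: Issue I → operator; Issue II → operator; Issue III → operator. The subscriber must prevail on every issue; overall, the operator prevails.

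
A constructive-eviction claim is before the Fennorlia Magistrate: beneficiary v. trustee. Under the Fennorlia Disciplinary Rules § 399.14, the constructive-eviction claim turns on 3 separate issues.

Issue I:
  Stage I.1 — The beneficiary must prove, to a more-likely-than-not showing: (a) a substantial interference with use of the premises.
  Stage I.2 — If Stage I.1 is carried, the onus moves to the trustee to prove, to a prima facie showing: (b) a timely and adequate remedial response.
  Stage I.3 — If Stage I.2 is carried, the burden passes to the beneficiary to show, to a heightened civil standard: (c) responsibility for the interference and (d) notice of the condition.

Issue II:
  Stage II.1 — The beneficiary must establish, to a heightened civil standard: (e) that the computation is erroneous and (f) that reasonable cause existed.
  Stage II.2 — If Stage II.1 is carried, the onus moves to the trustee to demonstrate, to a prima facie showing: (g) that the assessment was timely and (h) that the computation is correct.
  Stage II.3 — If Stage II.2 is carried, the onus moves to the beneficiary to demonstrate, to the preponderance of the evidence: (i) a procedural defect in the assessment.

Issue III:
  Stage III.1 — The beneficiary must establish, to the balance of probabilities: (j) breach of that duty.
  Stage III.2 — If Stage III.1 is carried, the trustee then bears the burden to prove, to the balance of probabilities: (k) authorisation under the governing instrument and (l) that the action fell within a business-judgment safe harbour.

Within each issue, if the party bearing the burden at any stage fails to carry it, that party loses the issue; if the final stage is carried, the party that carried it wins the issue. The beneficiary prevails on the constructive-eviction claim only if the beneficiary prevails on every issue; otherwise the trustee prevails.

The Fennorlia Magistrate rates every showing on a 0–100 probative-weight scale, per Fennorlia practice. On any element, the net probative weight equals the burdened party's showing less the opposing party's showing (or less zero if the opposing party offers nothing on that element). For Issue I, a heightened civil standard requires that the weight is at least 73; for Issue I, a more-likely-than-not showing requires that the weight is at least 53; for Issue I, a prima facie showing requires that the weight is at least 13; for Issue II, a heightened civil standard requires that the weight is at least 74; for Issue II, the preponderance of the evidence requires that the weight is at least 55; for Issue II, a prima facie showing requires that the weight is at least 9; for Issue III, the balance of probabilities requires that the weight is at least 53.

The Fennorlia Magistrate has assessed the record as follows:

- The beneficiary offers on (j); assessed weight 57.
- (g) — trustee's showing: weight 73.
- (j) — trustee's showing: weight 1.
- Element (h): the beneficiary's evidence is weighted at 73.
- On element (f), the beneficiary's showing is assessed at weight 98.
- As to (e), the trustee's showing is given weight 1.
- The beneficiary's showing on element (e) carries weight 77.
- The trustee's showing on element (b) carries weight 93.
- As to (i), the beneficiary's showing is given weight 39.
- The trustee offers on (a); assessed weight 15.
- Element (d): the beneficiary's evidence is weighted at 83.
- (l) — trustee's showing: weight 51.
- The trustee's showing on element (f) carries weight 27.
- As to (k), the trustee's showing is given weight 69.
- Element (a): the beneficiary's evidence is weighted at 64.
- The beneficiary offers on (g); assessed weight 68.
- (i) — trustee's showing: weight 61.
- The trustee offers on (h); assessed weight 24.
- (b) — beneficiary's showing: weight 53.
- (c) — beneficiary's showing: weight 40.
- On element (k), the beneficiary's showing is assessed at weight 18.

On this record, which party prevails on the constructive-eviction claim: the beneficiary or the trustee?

— Issue I —
At Stage I.1 the beneficiary must meet a more-likely-than-not showing (weight is at least 53): on (a) the weight is 64 less the opposing 15 gives net 49, < 53, so (a) does not meet the standard.
  Not every element is met, so the beneficiary fails to carry Stage I.1.
The analysis ends at Stage I.1; the trustee prevails on this issue.
— Issue II —
Stage II.1 — burden on beneficiary; standard: a heightened civil standard (weight is at least 74).
    (e): 77 − 1 = 76 ≥ 74 [met]
    (f): 98 − 27 = 71 < 74 [not met]
  The beneficiary does not carry Stage II.1.
So the trustee prevails on this issue.
— Issue III —
At Stage III.1 the beneficiary must meet the balance of probabilities (weight is at least 53): on (j) the weight is 57 less the opposing 1 gives net 56, ≥ 53, so (j) meets the standard.
  Stage III.1 is satisfied; the onus moves to the trustee.
At Stage III.2 the trustee must meet the balance of probabilities (weight is at least 53): on (k) the weight is 69 less the opposing 18 gives net 51, which does not reach 53, so (k) does not meet the standard; on (l) the weight is 51, which does not reach 53, so (l) does not meet the standard.
  Not every element is met, so the trustee fails to carry Stage III.2.
The analysis ends at Stage III.2; the beneficiary prevails on this issue.
Per-issue: Issue I → trustee; Issue II → trustee; Issue III → beneficiary. The beneficiary must prevail on every issue; overall, the trustee prevails.

trustee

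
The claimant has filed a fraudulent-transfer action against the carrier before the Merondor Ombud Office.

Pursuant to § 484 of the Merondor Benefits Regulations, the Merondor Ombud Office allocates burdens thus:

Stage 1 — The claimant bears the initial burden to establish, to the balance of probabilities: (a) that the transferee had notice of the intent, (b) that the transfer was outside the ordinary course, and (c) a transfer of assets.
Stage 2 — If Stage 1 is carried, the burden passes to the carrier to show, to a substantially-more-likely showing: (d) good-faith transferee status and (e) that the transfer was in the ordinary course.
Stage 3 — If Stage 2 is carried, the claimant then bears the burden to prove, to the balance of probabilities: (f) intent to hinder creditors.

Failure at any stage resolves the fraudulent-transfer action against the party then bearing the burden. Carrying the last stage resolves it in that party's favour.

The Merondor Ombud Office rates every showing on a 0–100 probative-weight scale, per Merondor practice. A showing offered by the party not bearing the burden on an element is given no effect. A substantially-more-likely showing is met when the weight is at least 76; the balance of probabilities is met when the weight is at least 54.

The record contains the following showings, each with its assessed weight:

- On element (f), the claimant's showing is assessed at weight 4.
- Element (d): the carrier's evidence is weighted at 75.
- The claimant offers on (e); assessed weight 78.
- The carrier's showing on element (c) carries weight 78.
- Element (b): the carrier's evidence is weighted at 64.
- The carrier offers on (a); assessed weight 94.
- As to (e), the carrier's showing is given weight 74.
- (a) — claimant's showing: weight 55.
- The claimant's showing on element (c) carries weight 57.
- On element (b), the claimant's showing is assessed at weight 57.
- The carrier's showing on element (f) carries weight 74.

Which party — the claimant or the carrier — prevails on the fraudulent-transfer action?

Stage 1 (claimant, the balance of probabilities, weight is at least 54): (a) 55 (carrier's 94 disregarded) ≥ 54 — meets; (b) 57 (carrier's 64 disregarded) ≥ 54 — meets; (c) 57 (carrier's 78 disregarded) ≥ 54 — meets.
  The claimant carries Stage 1; the carrier now bears the burden.
Stage 2 (carrier, a substantially-more-likely showing, weight is at least 76): (d) 75 < 76 — fails; (e) 74 (claimant's 78 disregarded) < 76 — fails.
  The carrier does not carry Stage 2.
The claimant prevails.

claimant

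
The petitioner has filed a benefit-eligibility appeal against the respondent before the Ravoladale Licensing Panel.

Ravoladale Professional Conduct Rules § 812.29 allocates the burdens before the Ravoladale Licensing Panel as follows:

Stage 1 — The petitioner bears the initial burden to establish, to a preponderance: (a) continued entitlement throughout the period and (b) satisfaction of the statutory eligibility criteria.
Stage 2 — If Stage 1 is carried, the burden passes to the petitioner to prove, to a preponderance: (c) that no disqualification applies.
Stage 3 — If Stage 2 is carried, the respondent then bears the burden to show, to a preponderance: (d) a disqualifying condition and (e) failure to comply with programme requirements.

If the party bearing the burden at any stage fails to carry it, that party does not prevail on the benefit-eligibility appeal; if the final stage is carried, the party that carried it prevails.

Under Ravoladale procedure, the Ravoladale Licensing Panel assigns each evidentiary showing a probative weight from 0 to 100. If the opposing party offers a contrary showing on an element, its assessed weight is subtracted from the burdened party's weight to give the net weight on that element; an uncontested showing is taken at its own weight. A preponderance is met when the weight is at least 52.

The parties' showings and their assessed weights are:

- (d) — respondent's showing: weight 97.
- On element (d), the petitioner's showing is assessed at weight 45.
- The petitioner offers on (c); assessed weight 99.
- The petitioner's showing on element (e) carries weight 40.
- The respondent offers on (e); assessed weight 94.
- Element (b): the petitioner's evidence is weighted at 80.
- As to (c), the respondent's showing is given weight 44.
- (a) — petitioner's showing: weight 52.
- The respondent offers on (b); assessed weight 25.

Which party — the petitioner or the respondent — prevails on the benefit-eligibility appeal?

Stage 1 (petitioner, a preponderance, weight is at least 52): (a) 52 ≥ 52 — meets; (b) net 80−25=55 ≥ 52 — meets.
  Stage 1 is satisfied; the petitioner continues to bear the burden.
Stage 2 (petitioner, a preponderance, weight is at least 52): (c) net 99−44=55 ≥ 52 — meets.
  All elements met. The burden passes to the respondent.
Stage 3 (respondent, a preponderance, weight is at least 52): (d) net 97−45=52 ≥ 52 — meets; (e) net 94−40=54 ≥ 52 — meets.
  All elements met at the final stage.
With every stage satisfied, the respondent prevails.

respondent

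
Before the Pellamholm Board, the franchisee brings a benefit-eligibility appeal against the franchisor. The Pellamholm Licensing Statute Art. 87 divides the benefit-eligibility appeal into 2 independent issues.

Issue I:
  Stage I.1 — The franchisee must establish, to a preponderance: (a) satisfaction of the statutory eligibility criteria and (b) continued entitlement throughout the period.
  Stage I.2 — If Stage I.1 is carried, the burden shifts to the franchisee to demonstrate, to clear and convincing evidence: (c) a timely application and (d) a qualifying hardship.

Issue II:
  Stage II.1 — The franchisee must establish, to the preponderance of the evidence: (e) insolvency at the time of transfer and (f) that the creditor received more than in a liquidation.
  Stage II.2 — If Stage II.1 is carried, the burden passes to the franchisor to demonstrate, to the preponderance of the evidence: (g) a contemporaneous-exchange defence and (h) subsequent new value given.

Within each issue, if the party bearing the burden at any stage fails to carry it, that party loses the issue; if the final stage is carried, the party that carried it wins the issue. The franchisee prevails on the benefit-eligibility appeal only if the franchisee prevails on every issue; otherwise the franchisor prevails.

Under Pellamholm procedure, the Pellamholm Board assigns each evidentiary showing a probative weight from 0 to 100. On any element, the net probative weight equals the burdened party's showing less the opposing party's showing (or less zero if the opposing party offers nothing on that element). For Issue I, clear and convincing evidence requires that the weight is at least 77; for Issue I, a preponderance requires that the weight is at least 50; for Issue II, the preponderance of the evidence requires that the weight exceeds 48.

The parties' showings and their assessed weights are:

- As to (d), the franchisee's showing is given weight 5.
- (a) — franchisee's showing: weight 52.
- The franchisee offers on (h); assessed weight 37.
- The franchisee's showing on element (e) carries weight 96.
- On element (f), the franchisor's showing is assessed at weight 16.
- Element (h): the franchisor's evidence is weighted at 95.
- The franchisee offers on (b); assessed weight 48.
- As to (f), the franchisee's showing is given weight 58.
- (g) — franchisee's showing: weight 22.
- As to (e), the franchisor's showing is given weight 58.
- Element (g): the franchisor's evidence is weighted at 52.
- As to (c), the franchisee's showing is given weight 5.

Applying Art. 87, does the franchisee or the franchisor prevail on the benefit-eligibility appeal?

franchisor

— Issue I —
Stage I.1 (franchisee, a preponderance, weight is at least 50): (a) 52 ≥ 50 — meets; (b) 48 < 50 — fails.
  Not every element is met, so the franchisee fails to carry Stage I.1.
The franchisor prevails on this issue.
— Issue II —
Stage II.1 (franchisee, the preponderance of the evidence, weight exceeds 48): (e) net 96−58=38 ≤ 48 — fails; (f) net 58−16=42 ≤ 48 — fails.
  The franchisee does not carry Stage II.1.
The franchisor prevails on this issue.
Per-issue: Issue I → franchisor; Issue II → franchisor. The franchisee must prevail on every issue; overall, the franchisor prevails.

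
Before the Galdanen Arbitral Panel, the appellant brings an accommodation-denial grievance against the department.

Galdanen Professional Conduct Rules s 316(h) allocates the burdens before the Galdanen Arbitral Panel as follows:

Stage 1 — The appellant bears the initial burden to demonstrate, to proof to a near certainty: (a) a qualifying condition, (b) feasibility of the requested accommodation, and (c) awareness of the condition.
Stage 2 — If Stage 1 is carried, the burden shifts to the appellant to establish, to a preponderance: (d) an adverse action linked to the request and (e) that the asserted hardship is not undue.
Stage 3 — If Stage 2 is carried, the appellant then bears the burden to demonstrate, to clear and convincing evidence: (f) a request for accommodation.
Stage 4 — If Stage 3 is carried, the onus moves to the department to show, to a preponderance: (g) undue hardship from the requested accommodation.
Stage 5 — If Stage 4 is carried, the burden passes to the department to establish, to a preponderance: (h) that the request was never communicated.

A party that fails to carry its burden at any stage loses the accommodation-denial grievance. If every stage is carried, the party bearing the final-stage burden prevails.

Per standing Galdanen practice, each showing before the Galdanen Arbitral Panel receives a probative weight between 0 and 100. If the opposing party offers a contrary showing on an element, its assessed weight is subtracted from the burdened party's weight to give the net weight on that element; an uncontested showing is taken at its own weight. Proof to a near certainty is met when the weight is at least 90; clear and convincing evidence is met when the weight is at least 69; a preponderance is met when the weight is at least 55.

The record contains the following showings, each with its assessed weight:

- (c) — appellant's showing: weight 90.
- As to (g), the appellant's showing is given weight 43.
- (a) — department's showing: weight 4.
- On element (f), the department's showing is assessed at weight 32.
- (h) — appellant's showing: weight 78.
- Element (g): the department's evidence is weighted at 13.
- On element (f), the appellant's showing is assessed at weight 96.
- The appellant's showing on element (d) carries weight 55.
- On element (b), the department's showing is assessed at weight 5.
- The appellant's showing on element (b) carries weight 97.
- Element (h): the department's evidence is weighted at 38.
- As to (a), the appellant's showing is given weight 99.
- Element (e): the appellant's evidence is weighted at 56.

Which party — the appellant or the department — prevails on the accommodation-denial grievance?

Stage 1 (appellant, proof to a near certainty, weight is at least 90): (a) net 99−4=95 ≥ 90 — meets; (b) net 97−5=92 ≥ 90 — meets; (c) 90 ≥ 90 — meets.
  Stage 1 carried; the burden remains with the appellant.
Stage 2 (appellant, a preponderance, weight is at least 55): (d) 55 ≥ 55 — meets; (e) 56 ≥ 55 — meets.
  Stage 2 is satisfied; the appellant continues to bear the burden.
Stage 3 (appellant, clear and convincing evidence, weight is at least 69): (f) net 96−32=64 < 69 — fails.
  Not every element is met, so the appellant fails to carry Stage 3.
So the department prevails.

department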